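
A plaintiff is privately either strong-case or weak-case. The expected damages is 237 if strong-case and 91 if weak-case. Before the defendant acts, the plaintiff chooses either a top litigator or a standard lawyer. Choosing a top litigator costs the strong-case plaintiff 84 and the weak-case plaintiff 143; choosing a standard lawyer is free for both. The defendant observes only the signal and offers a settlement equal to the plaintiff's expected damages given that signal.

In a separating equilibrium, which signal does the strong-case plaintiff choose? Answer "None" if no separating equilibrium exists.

None

Try strong-case → top litigator, weak-case → standard lawyer:
  If types separate, top litigator earns payment 237 and standard lawyer earns 91.
  Strong-case: top litigator gives 237 − 84 = 153; standard lawyer gives 91 − 0 = 91. No deviation. ✓
  Weak-case: standard lawyer gives 91 − 0 = 91; top litigator gives 237 − 143 = 94. Would deviate. ✗
Try strong-case → standard lawyer, weak-case → top litigator:
  If types separate, standard lawyer earns payment 237 and top litigator earns 91.
  Strong-case: standard lawyer gives 237 − 0 = 237; top litigator gives 91 − 84 = 7. No deviation. ✓
  Weak-case: top litigator gives 91 − 143 = -52; standard lawyer gives 237 − 0 = 237. Would deviate. ✗
Neither assignment is incentive-compatible.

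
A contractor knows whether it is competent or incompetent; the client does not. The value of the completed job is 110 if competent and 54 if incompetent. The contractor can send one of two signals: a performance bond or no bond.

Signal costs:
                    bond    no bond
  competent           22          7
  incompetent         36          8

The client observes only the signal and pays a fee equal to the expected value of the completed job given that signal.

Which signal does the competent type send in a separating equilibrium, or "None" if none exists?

Try competent → bond, incompetent → no bond:
  If types separate, bond earns payment 110 and no bond earns 54.
  Competent: bond gives 110 − 22 = 88; no bond gives 54 − 7 = 47. No deviation. ✓
  Incompetent: no bond gives 54 − 8 = 46; bond gives 110 − 36 = 74. Would deviate. ✗
Try competent → no bond, incompetent → bond:
  If types separate, no bond earns payment 110 and bond earns 54.
  Competent: no bond gives 110 − 7 = 103; bond gives 54 − 22 = 32. No deviation. ✓
  Incompetent: bond gives 54 − 36 = 18; no bond gives 110 − 8 = 102. Would deviate. ✗
Neither assignment is incentive-compatible.

None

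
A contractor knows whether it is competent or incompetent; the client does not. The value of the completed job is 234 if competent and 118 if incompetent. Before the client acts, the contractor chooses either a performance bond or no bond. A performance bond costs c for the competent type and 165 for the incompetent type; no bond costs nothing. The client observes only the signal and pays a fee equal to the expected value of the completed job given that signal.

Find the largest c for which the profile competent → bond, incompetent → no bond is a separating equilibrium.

116

Under separation: bond → competent (pays 234); no bond → incompetent (pays 118).
Incompetent: 118 − 0 = 118 ≥ 234 − 165 = 69. Holds regardless of c. ✓
Competent: 234 − c ≥ 118 − 0, so c ≤ 234 − 118 = 116.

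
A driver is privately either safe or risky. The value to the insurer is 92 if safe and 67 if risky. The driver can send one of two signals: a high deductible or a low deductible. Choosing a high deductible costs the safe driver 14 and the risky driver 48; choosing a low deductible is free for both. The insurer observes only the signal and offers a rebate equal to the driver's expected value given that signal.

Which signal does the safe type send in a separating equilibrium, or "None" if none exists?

high deductible

Try safe → high deductible, risky → low deductible:
  Under separation the insurer infers type exactly: high deductible → safe (pays 92), low deductible → risky (pays 67).
  Safe: high deductible gives 92 − 14 = 78; low deductible gives 67 − 0 = 67. No deviation. ✓
  Risky: low deductible gives 67 − 0 = 67; high deductible gives 92 − 48 = 44. No deviation. ✓
Both hold — the safe type sends high deductible.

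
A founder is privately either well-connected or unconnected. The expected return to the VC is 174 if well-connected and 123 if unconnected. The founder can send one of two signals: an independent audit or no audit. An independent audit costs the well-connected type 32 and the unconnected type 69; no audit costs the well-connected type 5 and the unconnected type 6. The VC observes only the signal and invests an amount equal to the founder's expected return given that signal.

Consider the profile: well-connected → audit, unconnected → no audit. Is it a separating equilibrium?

Yes

If types separate, audit earns payment 174 and no audit earns 123.
Well-connected: audit gives 174 − 32 = 142; no audit gives 123 − 5 = 118. No deviation. ✓
Unconnected: no audit gives 123 − 6 = 117; audit gives 174 − 69 = 105. No deviation. ✓
Neither type gains from mimicking the other.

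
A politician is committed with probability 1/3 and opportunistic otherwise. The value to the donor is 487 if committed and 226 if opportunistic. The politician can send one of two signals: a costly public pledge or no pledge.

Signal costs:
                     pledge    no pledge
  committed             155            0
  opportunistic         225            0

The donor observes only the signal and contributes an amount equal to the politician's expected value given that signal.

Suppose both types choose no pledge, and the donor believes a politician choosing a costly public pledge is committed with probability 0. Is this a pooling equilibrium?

Yes

At the pooled signal (no pledge) the donor holds the prior 1/3 and pays 1/3·487 + 2/3·226 = 313. Off-path (pledge) belief 0 gives 0·487 + 1·226 = 226.
Committed: no pledge gives 313 − 0 = 313; pledge gives 226 − 155 = 71. Stays. ✓
Opportunistic: no pledge gives 313 − 0 = 313; pledge gives 226 − 225 = 1. Stays. ✓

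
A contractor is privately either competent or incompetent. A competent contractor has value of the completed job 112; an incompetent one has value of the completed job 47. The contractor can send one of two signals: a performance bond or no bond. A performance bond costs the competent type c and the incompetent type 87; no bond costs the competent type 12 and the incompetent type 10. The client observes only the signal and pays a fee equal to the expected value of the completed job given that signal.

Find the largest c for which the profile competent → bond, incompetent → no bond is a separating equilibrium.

Under separation: bond → competent (pays 112); no bond → incompetent (pays 47).
Incompetent: 47 − 10 = 37 ≥ 112 − 87 = 25. Holds regardless of c. ✓
Competent: 112 − c ≥ 47 − 12, so c ≤ 112 − 35 = 77.

77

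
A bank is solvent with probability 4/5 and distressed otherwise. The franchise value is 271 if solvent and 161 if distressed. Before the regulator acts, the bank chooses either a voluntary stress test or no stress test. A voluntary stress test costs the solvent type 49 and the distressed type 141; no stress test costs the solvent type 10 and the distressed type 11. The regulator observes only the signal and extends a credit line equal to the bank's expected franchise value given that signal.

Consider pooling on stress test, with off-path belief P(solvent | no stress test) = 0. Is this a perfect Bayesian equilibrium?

No

At the pooled signal (stress test) the regulator holds the prior 4/5 and pays 4/5·271 + 1/5·161 = 249. Off-path (no stress test) belief 0 gives 0·271 + 1·161 = 161.
Solvent: stress test gives 249 − 49 = 200; no stress test gives 161 − 10 = 151. Stays. ✓
Distressed: stress test gives 249 − 141 = 108; no stress test gives 161 − 11 = 150. Deviates. ✗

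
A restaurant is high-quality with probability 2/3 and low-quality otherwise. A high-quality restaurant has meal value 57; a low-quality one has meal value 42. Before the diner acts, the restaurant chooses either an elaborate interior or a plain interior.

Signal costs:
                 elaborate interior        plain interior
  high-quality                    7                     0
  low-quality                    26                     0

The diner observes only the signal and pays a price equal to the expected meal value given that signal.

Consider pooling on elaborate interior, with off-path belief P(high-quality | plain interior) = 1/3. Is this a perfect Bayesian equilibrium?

No

At the pooled signal (elaborate interior) the diner holds the prior 2/3 and pays 2/3·57 + 1/3·42 = 52. Off-path (plain interior) belief 1/3 gives 1/3·57 + 2/3·42 = 47.
High-quality: elaborate interior gives 52 − 7 = 45; plain interior gives 47 − 0 = 47. Deviates. ✗
Low-quality: elaborate interior gives 52 − 26 = 26; plain interior gives 47 − 0 = 47. Deviates. ✗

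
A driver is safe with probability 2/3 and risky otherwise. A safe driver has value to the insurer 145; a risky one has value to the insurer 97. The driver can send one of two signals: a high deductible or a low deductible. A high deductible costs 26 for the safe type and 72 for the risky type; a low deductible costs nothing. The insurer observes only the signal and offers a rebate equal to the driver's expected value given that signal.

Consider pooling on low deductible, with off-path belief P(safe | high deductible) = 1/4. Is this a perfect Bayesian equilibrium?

At the pooled signal (low deductible) the insurer holds the prior 2/3 and pays 2/3·145 + 1/3·97 = 129. Off-path (high deductible) belief 1/4 gives 1/4·145 + 3/4·97 = 109.
Safe: low deductible gives 129 − 0 = 129; high deductible gives 109 − 26 = 83. Stays. ✓
Risky: low deductible gives 129 − 0 = 129; high deductible gives 109 − 72 = 37. Stays. ✓

Yes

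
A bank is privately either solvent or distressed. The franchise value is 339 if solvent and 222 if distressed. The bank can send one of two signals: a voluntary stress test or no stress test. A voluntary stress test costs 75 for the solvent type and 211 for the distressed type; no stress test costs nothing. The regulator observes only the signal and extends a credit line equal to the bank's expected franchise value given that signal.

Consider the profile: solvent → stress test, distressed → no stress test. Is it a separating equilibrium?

Yes

If types separate, stress test earns payment 339 and no stress test earns 222.
Solvent: stress test gives 339 − 75 = 264; no stress test gives 222 − 0 = 222. No deviation. ✓
Distressed: no stress test gives 222 − 0 = 222; stress test gives 339 − 211 = 128. No deviation. ✓
Both incentive constraints hold.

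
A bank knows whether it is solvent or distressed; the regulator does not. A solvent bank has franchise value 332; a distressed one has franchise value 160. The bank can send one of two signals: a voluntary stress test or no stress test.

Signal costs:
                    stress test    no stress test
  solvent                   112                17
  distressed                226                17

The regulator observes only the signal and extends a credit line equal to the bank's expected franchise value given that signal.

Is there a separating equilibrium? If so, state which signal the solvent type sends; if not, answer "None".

stress test

Try solvent → stress test, distressed → no stress test:
  Under separation the regulator infers type exactly: stress test → solvent (pays 332), no stress test → distressed (pays 160).
  Solvent: stress test gives 332 − 112 = 220; no stress test gives 160 − 17 = 143. No deviation. ✓
  Distressed: no stress test gives 160 − 17 = 143; stress test gives 332 − 226 = 106. No deviation. ✓
Both hold — the solvent type sends stress test.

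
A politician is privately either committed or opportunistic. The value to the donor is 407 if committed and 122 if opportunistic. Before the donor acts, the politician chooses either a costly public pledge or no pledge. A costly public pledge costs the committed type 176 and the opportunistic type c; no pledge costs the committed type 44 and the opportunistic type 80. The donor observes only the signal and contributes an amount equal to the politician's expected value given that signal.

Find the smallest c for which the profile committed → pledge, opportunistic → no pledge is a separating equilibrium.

Under separation: pledge → committed (pays 407); no pledge → opportunistic (pays 122).
Committed: 407 − 176 = 231 ≥ 122 − 44 = 78. Holds regardless of c. ✓
Opportunistic: 122 − 80 ≥ 407 − c, so c ≥ 407 − 42 = 365.

365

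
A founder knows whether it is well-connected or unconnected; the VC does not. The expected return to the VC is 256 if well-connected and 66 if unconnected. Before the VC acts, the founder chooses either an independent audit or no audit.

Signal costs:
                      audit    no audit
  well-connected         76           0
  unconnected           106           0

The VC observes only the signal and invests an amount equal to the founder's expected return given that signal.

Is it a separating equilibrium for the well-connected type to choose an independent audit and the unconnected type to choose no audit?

Under separation the VC infers type exactly: audit → well-connected (pays 256), no audit → unconnected (pays 66).
Well-connected: audit gives 256 − 76 = 180; no audit gives 66 − 0 = 66. No deviation. ✓
Unconnected: no audit gives 66 − 0 = 66; audit gives 256 − 106 = 150. Would deviate. ✗

No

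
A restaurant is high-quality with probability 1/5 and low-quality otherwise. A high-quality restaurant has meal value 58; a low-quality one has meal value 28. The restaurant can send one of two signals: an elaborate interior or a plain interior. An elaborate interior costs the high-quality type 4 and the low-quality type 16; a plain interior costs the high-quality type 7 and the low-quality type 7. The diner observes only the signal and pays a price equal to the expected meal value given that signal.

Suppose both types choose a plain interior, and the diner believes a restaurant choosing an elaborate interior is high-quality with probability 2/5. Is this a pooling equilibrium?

No

On the equilibrium path (plain interior) the diner holds the prior 1/5 and pays 1/5·58 + 4/5·28 = 34. Off-path (elaborate interior) belief 2/5 gives 2/5·58 + 3/5·28 = 40.
High-quality: plain interior gives 34 − 7 = 27; elaborate interior gives 40 − 4 = 36. Deviates. ✗
Low-quality: plain interior gives 34 − 7 = 27; elaborate interior gives 40 − 16 = 24. Stays. ✓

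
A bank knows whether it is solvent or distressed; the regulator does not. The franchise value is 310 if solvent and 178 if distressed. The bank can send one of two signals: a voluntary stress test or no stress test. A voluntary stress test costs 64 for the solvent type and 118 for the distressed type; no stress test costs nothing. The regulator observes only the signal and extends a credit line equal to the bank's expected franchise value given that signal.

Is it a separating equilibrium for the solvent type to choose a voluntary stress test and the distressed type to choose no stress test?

No

If types separate, stress test earns payment 310 and no stress test earns 178.
Solvent: stress test gives 310 − 64 = 246; no stress test gives 178 − 0 = 178. No deviation. ✓
Distressed: no stress test gives 178 − 0 = 178; stress test gives 310 − 118 = 192. Would deviate. ✗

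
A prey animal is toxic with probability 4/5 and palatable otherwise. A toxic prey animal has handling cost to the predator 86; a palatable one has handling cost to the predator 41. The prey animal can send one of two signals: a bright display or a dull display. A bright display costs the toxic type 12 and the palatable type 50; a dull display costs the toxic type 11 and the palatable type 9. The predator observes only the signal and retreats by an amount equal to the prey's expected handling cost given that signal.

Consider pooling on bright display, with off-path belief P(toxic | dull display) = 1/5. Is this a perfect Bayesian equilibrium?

On the equilibrium path (bright display) the predator holds the prior 4/5 and pays 4/5·86 + 1/5·41 = 77. Off-path (dull display) belief 1/5 gives 1/5·86 + 4/5·41 = 50.
Toxic: bright display gives 77 − 12 = 65; dull display gives 50 − 11 = 39. Stays. ✓
Palatable: bright display gives 77 − 50 = 27; dull display gives 50 − 9 = 41. Deviates. ✗

No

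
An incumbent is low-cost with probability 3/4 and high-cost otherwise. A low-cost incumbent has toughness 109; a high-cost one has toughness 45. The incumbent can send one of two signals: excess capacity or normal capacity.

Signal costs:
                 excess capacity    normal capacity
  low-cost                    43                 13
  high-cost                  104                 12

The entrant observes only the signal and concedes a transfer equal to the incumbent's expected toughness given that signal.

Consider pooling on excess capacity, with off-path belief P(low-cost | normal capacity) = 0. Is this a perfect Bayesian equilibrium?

No

At the pooled signal (excess capacity) the entrant holds the prior 3/4 and pays 3/4·109 + 1/4·45 = 93. Off-path (normal capacity) belief 0 gives 0·109 + 1·45 = 45.
Low-cost: excess capacity gives 93 − 43 = 50; normal capacity gives 45 − 13 = 32. Stays. ✓
High-cost: excess capacity gives 93 − 104 = -11; normal capacity gives 45 − 12 = 33. Deviates. ✗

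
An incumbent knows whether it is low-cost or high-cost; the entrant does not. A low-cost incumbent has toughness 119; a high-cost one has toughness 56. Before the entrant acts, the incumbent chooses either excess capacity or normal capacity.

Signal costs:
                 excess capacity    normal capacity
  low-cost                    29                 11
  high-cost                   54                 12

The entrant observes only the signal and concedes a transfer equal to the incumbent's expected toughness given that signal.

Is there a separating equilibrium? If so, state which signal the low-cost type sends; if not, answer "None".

None

Try low-cost → excess capacity, high-cost → normal capacity:
  Under separation the entrant infers type exactly: excess capacity → low-cost (pays 119), normal capacity → high-cost (pays 56).
  Low-cost: excess capacity gives 119 − 29 = 90; normal capacity gives 56 − 11 = 45. No deviation. ✓
  High-cost: normal capacity gives 56 − 12 = 44; excess capacity gives 119 − 54 = 65. Would deviate. ✗
Try low-cost → normal capacity, high-cost → excess capacity:
  Under separation the entrant infers type exactly: normal capacity → low-cost (pays 119), excess capacity → high-cost (pays 56).
  Low-cost: normal capacity gives 119 − 11 = 108; excess capacity gives 56 − 29 = 27. No deviation. ✓
  High-cost: excess capacity gives 56 − 54 = 2; normal capacity gives 119 − 12 = 107. Would deviate. ✗
Neither assignment is incentive-compatible.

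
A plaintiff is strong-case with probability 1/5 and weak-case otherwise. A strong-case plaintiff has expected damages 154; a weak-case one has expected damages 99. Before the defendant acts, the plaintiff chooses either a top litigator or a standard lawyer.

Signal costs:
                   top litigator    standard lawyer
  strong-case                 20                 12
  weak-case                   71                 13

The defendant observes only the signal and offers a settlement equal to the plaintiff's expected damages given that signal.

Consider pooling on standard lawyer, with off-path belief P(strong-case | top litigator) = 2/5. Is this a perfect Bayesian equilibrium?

At the pooled signal (standard lawyer) the defendant holds the prior 1/5 and pays 1/5·154 + 4/5·99 = 110. Off-path (top litigator) belief 2/5 gives 2/5·154 + 3/5·99 = 121.
Strong-case: standard lawyer gives 110 − 12 = 98; top litigator gives 121 − 20 = 101. Deviates. ✗
Weak-case: standard lawyer gives 110 − 13 = 97; top litigator gives 121 − 71 = 50. Stays. ✓

No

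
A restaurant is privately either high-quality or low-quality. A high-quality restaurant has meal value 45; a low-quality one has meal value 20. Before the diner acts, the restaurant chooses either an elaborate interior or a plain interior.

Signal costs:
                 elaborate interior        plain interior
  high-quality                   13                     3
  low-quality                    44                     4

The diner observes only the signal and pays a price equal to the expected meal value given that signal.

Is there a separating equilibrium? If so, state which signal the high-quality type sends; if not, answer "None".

elaborate interior

Try high-quality → elaborate interior, low-quality → plain interior:
  If types separate, elaborate interior earns payment 45 and plain interior earns 20.
  High-quality: elaborate interior gives 45 − 13 = 32; plain interior gives 20 − 3 = 17. No deviation. ✓
  Low-quality: plain interior gives 20 − 4 = 16; elaborate interior gives 45 − 44 = 1. No deviation. ✓
Both hold — the high-quality type sends elaborate interior.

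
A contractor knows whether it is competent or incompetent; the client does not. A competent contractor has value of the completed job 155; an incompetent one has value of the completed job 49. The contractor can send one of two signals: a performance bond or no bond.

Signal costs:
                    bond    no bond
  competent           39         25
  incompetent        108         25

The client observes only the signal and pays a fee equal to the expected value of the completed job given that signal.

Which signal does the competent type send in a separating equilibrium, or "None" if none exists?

None

Try competent → bond, incompetent → no bond:
  Under separation the client infers type exactly: bond → competent (pays 155), no bond → incompetent (pays 49).
  Competent: bond gives 155 − 39 = 116; no bond gives 49 − 25 = 24. No deviation. ✓
  Incompetent: no bond gives 49 − 25 = 24; bond gives 155 − 108 = 47. Would deviate. ✗
Try competent → no bond, incompetent → bond:
  Under separation the client infers type exactly: no bond → competent (pays 155), bond → incompetent (pays 49).
  Competent: no bond gives 155 − 25 = 130; bond gives 49 − 39 = 10. No deviation. ✓
  Incompetent: bond gives 49 − 108 = -59; no bond gives 155 − 25 = 130. Would deviate. ✗
Neither assignment is incentive-compatible.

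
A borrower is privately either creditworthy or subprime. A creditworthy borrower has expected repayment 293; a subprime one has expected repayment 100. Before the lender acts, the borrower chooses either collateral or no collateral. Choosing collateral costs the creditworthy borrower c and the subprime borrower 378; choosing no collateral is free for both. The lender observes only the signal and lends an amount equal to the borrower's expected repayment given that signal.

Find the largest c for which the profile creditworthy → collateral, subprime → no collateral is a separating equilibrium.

193

Under separation: collateral → creditworthy (pays 293); no collateral → subprime (pays 100).
Subprime: 100 − 0 = 100 ≥ 293 − 378 = -85. Holds regardless of c. ✓
Creditworthy: 293 − c ≥ 100 − 0, so c ≤ 293 − 100 = 193.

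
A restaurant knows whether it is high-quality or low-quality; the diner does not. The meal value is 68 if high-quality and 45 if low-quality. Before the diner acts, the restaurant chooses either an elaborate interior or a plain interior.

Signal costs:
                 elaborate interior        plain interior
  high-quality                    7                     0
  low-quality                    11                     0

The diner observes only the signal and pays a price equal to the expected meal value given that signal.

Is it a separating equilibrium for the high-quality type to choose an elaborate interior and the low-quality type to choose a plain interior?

No

If types separate, elaborate interior earns payment 68 and plain interior earns 45.
High-quality: elaborate interior gives 68 − 7 = 61; plain interior gives 45 − 0 = 45. No deviation. ✓
Low-quality: plain interior gives 45 − 0 = 45; elaborate interior gives 68 − 11 = 57. Would deviate. ✗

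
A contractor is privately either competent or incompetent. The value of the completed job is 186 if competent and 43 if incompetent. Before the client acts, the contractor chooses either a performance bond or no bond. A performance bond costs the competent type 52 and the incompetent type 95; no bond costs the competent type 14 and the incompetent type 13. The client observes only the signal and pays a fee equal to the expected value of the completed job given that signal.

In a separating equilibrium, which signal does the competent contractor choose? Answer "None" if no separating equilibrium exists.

Try competent → bond, incompetent → no bond:
  If types separate, bond earns payment 186 and no bond earns 43.
  Competent: bond gives 186 − 52 = 134; no bond gives 43 − 14 = 29. No deviation. ✓
  Incompetent: no bond gives 43 − 13 = 30; bond gives 186 − 95 = 91. Would deviate. ✗
Try competent → no bond, incompetent → bond:
  If types separate, no bond earns payment 186 and bond earns 43.
  Competent: no bond gives 186 − 14 = 172; bond gives 43 − 52 = -9. No deviation. ✓
  Incompetent: bond gives 43 − 95 = -52; no bond gives 186 − 13 = 173. Would deviate. ✗
Neither assignment is incentive-compatible.

None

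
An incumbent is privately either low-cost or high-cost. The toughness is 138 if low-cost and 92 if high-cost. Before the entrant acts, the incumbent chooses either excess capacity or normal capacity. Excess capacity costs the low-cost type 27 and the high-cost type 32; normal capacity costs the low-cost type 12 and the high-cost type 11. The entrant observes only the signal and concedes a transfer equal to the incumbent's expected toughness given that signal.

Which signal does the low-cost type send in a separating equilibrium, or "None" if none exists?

None

Try low-cost → excess capacity, high-cost → normal capacity:
  Under separation the entrant infers type exactly: excess capacity → low-cost (pays 138), normal capacity → high-cost (pays 92).
  Low-cost: excess capacity gives 138 − 27 = 111; normal capacity gives 92 − 12 = 80. No deviation. ✓
  High-cost: normal capacity gives 92 − 11 = 81; excess capacity gives 138 − 32 = 106. Would deviate. ✗
Try low-cost → normal capacity, high-cost → excess capacity:
  Under separation the entrant infers type exactly: normal capacity → low-cost (pays 138), excess capacity → high-cost (pays 92).
  Low-cost: normal capacity gives 138 − 12 = 126; excess capacity gives 92 − 27 = 65. No deviation. ✓
  High-cost: excess capacity gives 92 − 32 = 60; normal capacity gives 138 − 11 = 127. Would deviate. ✗
Neither assignment is incentive-compatible.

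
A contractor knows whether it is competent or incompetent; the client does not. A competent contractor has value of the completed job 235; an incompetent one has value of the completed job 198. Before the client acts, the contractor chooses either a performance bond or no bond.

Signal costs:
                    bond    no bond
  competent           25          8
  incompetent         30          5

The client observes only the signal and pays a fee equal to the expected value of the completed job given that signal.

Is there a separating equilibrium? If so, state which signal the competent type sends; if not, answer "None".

Try competent → bond, incompetent → no bond:
  If types separate, bond earns payment 235 and no bond earns 198.
  Competent: bond gives 235 − 25 = 210; no bond gives 198 − 8 = 190. No deviation. ✓
  Incompetent: no bond gives 198 − 5 = 193; bond gives 235 − 30 = 205. Would deviate. ✗
Try competent → no bond, incompetent → bond:
  If types separate, no bond earns payment 235 and bond earns 198.
  Competent: no bond gives 235 − 8 = 227; bond gives 198 − 25 = 173. No deviation. ✓
  Incompetent: bond gives 198 − 30 = 168; no bond gives 235 − 5 = 230. Would deviate. ✗
Neither assignment is incentive-compatible.

None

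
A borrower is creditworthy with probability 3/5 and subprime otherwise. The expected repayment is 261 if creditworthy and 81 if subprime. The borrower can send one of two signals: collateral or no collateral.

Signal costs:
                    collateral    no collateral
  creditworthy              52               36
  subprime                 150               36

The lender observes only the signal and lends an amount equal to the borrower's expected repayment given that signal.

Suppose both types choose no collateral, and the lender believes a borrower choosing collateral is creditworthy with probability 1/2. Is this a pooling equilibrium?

Yes

On the equilibrium path (no collateral) the lender holds the prior 3/5 and pays 3/5·261 + 2/5·81 = 189. Off-path (collateral) belief 1/2 gives 1/2·261 + 1/2·81 = 171.
Creditworthy: no collateral gives 189 − 36 = 153; collateral gives 171 − 52 = 119. Stays. ✓
Subprime: no collateral gives 189 − 36 = 153; collateral gives 171 − 150 = 21. Stays. ✓
Beliefs are Bayes-consistent on-path and both types best-respond.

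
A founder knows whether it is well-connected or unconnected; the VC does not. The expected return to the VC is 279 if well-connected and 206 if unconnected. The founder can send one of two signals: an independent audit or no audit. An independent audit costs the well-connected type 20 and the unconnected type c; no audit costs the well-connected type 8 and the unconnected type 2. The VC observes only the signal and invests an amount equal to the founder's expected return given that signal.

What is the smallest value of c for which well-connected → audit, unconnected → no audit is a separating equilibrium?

Under separation: audit → well-connected (pays 279); no audit → unconnected (pays 206).
Well-connected: 279 − 20 = 259 ≥ 206 − 8 = 198. Holds regardless of c. ✓
Unconnected: 206 − 2 ≥ 279 − c, so c ≥ 279 − 204 = 75.

75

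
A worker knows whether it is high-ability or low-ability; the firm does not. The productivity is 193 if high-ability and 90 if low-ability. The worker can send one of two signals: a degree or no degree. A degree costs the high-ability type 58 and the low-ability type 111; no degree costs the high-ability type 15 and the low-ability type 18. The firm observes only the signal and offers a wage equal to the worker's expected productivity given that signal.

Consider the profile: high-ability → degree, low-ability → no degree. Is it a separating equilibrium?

If types separate, degree earns payment 193 and no degree earns 90.
High-ability: degree gives 193 − 58 = 135; no degree gives 90 − 15 = 75. No deviation. ✓
Low-ability: no degree gives 90 − 18 = 72; degree gives 193 − 111 = 82. Would deviate. ✗

No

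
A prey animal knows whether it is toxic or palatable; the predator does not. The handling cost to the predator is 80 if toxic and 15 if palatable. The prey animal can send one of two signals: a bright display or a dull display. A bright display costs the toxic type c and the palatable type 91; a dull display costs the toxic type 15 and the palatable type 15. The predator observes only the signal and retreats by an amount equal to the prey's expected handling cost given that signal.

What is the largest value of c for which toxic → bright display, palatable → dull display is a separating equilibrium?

80

Under separation: bright display → toxic (pays 80); dull display → palatable (pays 15).
Palatable: 15 − 15 = 0 ≥ 80 − 91 = -11. Holds regardless of c. ✓
Toxic: 80 − c ≥ 15 − 15, so c ≤ 80 − 0 = 80.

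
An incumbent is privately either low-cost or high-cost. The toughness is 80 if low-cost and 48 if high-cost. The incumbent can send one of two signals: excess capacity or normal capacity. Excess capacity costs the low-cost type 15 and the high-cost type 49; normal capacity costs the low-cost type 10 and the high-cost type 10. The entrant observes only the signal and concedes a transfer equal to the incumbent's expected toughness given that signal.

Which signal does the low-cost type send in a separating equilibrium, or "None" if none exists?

Try low-cost → excess capacity, high-cost → normal capacity:
  If types separate, excess capacity earns payment 80 and normal capacity earns 48.
  Low-cost: excess capacity gives 80 − 15 = 65; normal capacity gives 48 − 10 = 38. No deviation. ✓
  High-cost: normal capacity gives 48 − 10 = 38; excess capacity gives 80 − 49 = 31. No deviation. ✓
Both hold — the low-cost type sends excess capacity.

excess capacity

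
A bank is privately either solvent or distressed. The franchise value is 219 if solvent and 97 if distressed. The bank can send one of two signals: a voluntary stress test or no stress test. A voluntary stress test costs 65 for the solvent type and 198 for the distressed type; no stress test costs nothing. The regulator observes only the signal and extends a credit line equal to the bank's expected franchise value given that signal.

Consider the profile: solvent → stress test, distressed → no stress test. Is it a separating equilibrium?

Yes

If types separate, stress test earns payment 219 and no stress test earns 97.
Solvent: stress test gives 219 − 65 = 154; no stress test gives 97 − 0 = 97. No deviation. ✓
Distressed: no stress test gives 97 − 0 = 97; stress test gives 219 − 198 = 21. No deviation. ✓
Both incentive constraints hold.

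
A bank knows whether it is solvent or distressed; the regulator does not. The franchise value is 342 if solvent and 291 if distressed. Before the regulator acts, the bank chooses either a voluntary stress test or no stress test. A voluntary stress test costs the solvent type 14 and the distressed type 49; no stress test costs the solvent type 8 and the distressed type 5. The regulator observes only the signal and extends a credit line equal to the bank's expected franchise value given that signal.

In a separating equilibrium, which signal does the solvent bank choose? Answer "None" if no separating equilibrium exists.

Try solvent → stress test, distressed → no stress test:
  If types separate, stress test earns payment 342 and no stress test earns 291.
  Solvent: stress test gives 342 − 14 = 328; no stress test gives 291 − 8 = 283. No deviation. ✓
  Distressed: no stress test gives 291 − 5 = 286; stress test gives 342 − 49 = 293. Would deviate. ✗
Try solvent → no stress test, distressed → stress test:
  If types separate, no stress test earns payment 342 and stress test earns 291.
  Solvent: no stress test gives 342 − 8 = 334; stress test gives 291 − 14 = 277. No deviation. ✓
  Distressed: stress test gives 291 − 49 = 242; no stress test gives 342 − 5 = 337. Would deviate. ✗
Neither assignment is incentive-compatible.

None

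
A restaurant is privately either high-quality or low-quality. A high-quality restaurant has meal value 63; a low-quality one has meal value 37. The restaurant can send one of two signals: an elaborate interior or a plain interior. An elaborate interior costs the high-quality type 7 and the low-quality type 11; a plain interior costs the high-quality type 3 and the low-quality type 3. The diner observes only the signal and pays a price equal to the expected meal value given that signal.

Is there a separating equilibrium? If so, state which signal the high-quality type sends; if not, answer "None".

None

Try high-quality → elaborate interior, low-quality → plain interior:
  If types separate, elaborate interior earns payment 63 and plain interior earns 37.
  High-quality: elaborate interior gives 63 − 7 = 56; plain interior gives 37 − 3 = 34. No deviation. ✓
  Low-quality: plain interior gives 37 − 3 = 34; elaborate interior gives 63 − 11 = 52. Would deviate. ✗
Try high-quality → plain interior, low-quality → elaborate interior:
  If types separate, plain interior earns payment 63 and elaborate interior earns 37.
  High-quality: plain interior gives 63 − 3 = 60; elaborate interior gives 37 − 7 = 30. No deviation. ✓
  Low-quality: elaborate interior gives 37 − 11 = 26; plain interior gives 63 − 3 = 60. Would deviate. ✗
Neither assignment is incentive-compatible.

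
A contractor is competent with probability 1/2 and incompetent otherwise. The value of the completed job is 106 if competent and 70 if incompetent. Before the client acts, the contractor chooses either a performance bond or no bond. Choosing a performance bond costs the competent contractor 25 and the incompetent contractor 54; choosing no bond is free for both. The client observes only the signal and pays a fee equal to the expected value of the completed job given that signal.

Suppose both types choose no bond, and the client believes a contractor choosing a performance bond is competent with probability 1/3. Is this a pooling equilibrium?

On the equilibrium path (no bond) the client holds the prior 1/2 and pays 1/2·106 + 1/2·70 = 88. Off-path (bond) belief 1/3 gives 1/3·106 + 2/3·70 = 82.
Competent: no bond gives 88 − 0 = 88; bond gives 82 − 25 = 57. Stays. ✓
Incompetent: no bond gives 88 − 0 = 88; bond gives 82 − 54 = 28. Stays. ✓
Beliefs are Bayes-consistent on-path and both types best-respond.

Yes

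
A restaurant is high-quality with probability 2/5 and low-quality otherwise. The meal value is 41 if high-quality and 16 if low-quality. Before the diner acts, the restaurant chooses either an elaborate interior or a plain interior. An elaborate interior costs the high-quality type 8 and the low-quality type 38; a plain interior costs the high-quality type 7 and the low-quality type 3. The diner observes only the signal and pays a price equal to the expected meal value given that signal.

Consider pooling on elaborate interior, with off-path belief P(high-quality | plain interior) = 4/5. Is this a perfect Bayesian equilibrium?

No

On the equilibrium path (elaborate interior) the diner holds the prior 2/5 and pays 2/5·41 + 3/5·16 = 26. Off-path (plain interior) belief 4/5 gives 4/5·41 + 1/5·16 = 36.
High-quality: elaborate interior gives 26 − 8 = 18; plain interior gives 36 − 7 = 29. Deviates. ✗
Low-quality: elaborate interior gives 26 − 38 = -12; plain interior gives 36 − 3 = 33. Deviates. ✗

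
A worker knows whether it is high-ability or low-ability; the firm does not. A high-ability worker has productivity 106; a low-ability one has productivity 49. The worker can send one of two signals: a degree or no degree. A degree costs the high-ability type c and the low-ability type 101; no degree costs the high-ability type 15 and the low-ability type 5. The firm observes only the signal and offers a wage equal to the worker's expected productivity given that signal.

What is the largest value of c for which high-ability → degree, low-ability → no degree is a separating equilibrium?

72

Under separation: degree → high-ability (pays 106); no degree → low-ability (pays 49).
Low-ability: 49 − 5 = 44 ≥ 106 − 101 = 5. Holds regardless of c. ✓
High-ability: 106 − c ≥ 49 − 15, so c ≤ 106 − 34 = 72.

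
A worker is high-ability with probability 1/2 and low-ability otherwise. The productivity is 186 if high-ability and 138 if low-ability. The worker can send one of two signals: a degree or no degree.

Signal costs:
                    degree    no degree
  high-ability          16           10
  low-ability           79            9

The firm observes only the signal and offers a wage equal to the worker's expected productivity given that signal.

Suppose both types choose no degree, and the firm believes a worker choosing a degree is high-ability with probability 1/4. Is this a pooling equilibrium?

Yes

On the equilibrium path (no degree) the firm holds the prior 1/2 and pays 1/2·186 + 1/2·138 = 162. Off-path (degree) belief 1/4 gives 1/4·186 + 3/4·138 = 150.
High-ability: no degree gives 162 − 10 = 152; degree gives 150 − 16 = 134. Stays. ✓
Low-ability: no degree gives 162 − 9 = 153; degree gives 150 − 79 = 71. Stays. ✓
Beliefs are Bayes-consistent on-path and both types best-respond.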